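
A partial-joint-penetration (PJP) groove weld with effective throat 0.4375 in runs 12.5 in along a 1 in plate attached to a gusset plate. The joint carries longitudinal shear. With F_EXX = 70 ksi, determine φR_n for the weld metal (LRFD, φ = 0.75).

φR_n ≈ 172 kip

Effective throat (given) t_e = 0.4375 in.
A_we = 0.4375 × 12.5 = 5.469 in².
F_nw = 0.6 F_EXX = 42 ksi.
φR_n = 0.75 × 42 × 5.469 = 172.3 kip.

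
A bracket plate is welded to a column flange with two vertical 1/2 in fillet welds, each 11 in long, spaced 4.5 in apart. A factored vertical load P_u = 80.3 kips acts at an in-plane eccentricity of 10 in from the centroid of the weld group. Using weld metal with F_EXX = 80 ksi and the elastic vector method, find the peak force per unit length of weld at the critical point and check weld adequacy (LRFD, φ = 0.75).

f_max ≈ 16.1 kip/in; NOT adequate

Total weld length L_w = 22 in. Treat welds as unit-width lines.
Polar moment about centroid: J = 2[d³/12 + d(b/2)²] = 2[11³/12 + 11×2.25²] = 333.2 in³.
Direct shear f_v = P/L_w = 80.3 / 22 = 3.65 kip/in (vertical).
Torsion M = P·e = 80.3 × 10 = 803 kip·in.
Critical point at (x, y) = (2.25, 5.5) from centroid. f_tx = M·y/J = 13.25 kip/in; f_ty = M·x/J = 5.422 kip/in.
Resultant f_max = √[f_tx² + (f_v + f_ty)²] = √[13.25² + (3.65 + 5.422)²] = 16.06 kip/in.
Capacity per unit length: φr_n = 0.75 × 0.6 × 80 × (0.707 × 0.5) = 12.73 kip/in.
16.06 > 12.73 → NOT adequate.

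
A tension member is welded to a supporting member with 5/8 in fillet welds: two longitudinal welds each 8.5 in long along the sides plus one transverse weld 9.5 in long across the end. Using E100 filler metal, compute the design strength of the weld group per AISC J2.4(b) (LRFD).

E100XX → F_EXX = 100 ksi.
t_e = 0.707 × 0.625 = 0.4419 in.
R_nwl = 0.6 × 100 × 0.4419 × 17 = 450.7 kips (longitudinal, 2 welds).
R_nwt = 0.6 × 100 × 0.4419 × 9.5 = 251.9 kips (transverse, base value).
(i) R_nwl + R_nwt = 702.6 kips; (ii) 0.85 R_nwl + 1.5 R_nwt = 760.9 kips.
R_n = max = 760.9 kips [governs: (ii)]; φR_n = 570.7 kips.

φR_n ≈ 571 kips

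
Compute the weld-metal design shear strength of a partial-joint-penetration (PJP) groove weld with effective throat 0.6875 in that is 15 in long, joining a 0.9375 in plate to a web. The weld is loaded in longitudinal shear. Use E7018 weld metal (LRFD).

φR_n ≈ 325 kips

E70XX → F_EXX = 70 ksi.
Effective throat (given) t_e = 0.6875 in.
A_we = 0.6875 × 15 = 10.31 in².
F_nw = 0.6 F_EXX = 42 ksi.
φR_n = 0.75 × 42 × 10.31 = 324.8 kips.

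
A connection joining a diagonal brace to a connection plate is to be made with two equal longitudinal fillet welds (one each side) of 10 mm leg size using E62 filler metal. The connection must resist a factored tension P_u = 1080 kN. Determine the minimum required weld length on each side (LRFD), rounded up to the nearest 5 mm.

L = 275 mm on each side

E62XX → F_EXX = 620 MPa.
Throat t_e = 0.707 × 10 = 7.07 mm.
φr_n = 0.75 × 0.6 × 620 × 7.07 × 10⁻³ = 1.973 kN/mm.
L_req = P_u / φr_n = 1080 / 1.973 = 547.5 mm total.
Per side: 547.5 / 2 = 273.8 mm.
Round up → use L = 275 mm on each side.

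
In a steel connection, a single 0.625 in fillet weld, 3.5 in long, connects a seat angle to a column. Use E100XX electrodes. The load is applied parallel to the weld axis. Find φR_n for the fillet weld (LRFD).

E100XX → F_EXX = 100 ksi.
Effective throat t_e = 0.707 × 0.625 = 0.4419 in.
Total length L = 3.5 in; A_we = 0.4419 × 3.5 = 1.547 in².
F_nw = 0.6 F_EXX = 0.6 × 100 = 60 ksi.
φR_n = 0.75 × 60 × 1.547 = 69.6 kip.

φR_n ≈ 69.6 kip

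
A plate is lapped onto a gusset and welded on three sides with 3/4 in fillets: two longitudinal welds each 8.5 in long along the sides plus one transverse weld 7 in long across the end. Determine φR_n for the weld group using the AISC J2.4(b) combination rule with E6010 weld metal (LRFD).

E60XX → F_EXX = 60 ksi.
t_e = 0.707 × 0.75 = 0.5302 in.
R_nwl = 0.6 × 60 × 0.5302 × 17 = 324.5 kip (longitudinal, 2 welds).
R_nwt = 0.6 × 60 × 0.5302 × 7 = 133.6 kip (transverse, base value).
(i) R_nwl + R_nwt = 458.1 kip; (ii) 0.85 R_nwl + 1.5 R_nwt = 476.3 kip.
R_n = max = 476.3 kip [governs: (ii)]; φR_n = 357.2 kip.

φR_n ≈ 357 kip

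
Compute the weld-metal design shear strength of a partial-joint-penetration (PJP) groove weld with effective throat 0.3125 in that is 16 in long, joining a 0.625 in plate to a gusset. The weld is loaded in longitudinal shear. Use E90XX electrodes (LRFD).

φR_n ≈ 202 kips

E90XX → F_EXX = 90 ksi.
Effective throat (given) t_e = 0.3125 in.
A_we = 0.3125 × 16 = 5 in².
F_nw = 0.6 F_EXX = 54 ksi.
φR_n = 0.75 × 54 × 5 = 202.5 kips.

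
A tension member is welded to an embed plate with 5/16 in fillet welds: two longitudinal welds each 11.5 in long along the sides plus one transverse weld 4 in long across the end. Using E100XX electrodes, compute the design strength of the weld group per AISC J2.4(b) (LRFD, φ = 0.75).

φR_n ≈ 268 kip

E100XX → F_EXX = 100 ksi.
t_e = 0.707 × 0.3125 = 0.2209 in.
R_nwl = 0.6 × 100 × 0.2209 × 23 = 304.9 kip (longitudinal, 2 welds).
R_nwt = 0.6 × 100 × 0.2209 × 4 = 53.02 kip (transverse, base value).
(i) R_nwl + R_nwt = 357.9 kip; (ii) 0.85 R_nwl + 1.5 R_nwt = 338.7 kip.
R_n = max = 357.9 kip [governs: (i)]; φR_n = 268.4 kip.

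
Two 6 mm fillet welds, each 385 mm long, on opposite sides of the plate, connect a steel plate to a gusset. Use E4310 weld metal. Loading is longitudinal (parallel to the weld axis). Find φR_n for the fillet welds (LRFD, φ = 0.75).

E43XX → F_EXX = 430 MPa.
Effective throat t_e = 0.707 × 6 = 4.242 mm.
Total length L = 770 mm; A_we = 4.242 × 770 = 3266 mm².
F_nw = 0.6 F_EXX = 0.6 × 430 = 258 MPa.
φR_n = 0.75 × 258 × 3266 × 10⁻³ = 632 kN.

φR_n ≈ 632 kN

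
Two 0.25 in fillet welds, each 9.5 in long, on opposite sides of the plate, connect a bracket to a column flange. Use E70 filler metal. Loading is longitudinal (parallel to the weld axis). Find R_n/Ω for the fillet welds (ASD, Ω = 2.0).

R_n/Ω ≈ 70.5 kips

E70XX → F_EXX = 70 ksi.
Effective throat t_e = 0.707 × 0.25 = 0.1767 in.
Total length L = 19 in; A_we = 0.1767 × 19 = 3.358 in².
F_nw = 0.6 F_EXX = 0.6 × 70 = 42 ksi.
R_n = 42 × 3.358 = 141 kips; R_n/Ω = 141/2.0 = 70.52 kips.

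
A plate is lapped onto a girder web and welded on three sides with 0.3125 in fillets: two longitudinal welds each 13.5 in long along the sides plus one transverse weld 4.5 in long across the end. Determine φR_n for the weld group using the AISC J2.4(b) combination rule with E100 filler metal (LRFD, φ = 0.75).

E100XX → F_EXX = 100 ksi.
t_e = 0.707 × 0.3125 = 0.2209 in.
R_nwl = 0.6 × 100 × 0.2209 × 27 = 357.9 kip (longitudinal, 2 welds).
R_nwt = 0.6 × 100 × 0.2209 × 4.5 = 59.65 kip (transverse, base value).
(i) R_nwl + R_nwt = 417.6 kip; (ii) 0.85 R_nwl + 1.5 R_nwt = 393.7 kip.
R_n = max = 417.6 kip [governs: (i)]; φR_n = 313.2 kip.

φR_n ≈ 313 kip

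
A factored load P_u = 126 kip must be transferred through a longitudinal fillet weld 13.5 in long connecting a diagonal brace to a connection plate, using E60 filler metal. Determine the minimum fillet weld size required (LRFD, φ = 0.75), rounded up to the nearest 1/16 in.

w = 1/2 in

E60XX → F_EXX = 60 ksi.
Total weld length L = 13.5 in.
Required throat t_e = P_u / (φ × 0.6 F_EXX × L) = 126 / (0.75 × 0.6 × 60 × 13.5) = 0.3457 in.
Required leg w = t_e / 0.707 = 0.4889 in → use 1/2 in.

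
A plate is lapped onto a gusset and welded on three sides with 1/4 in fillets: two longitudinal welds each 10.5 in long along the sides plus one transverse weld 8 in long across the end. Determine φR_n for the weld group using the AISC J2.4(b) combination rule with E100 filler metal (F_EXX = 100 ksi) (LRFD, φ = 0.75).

φR_n ≈ 237 kips

t_e = 0.707 × 0.25 = 0.1767 in.
R_nwl = 0.6 × 100 × 0.1767 × 21 = 222.7 kips (longitudinal, 2 welds).
R_nwt = 0.6 × 100 × 0.1767 × 8 = 84.84 kips (transverse, base value).
(i) R_nwl + R_nwt = 307.5 kips; (ii) 0.85 R_nwl + 1.5 R_nwt = 316.6 kips.
R_n = max = 316.6 kips [governs: (ii)]; φR_n = 237.4 kips.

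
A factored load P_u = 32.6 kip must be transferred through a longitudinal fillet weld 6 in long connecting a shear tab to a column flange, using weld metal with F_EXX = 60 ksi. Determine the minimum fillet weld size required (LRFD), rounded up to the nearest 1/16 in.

w = 5/16 in

Total weld length L = 6 in.
Required throat t_e = P_u / (φ × 0.6 F_EXX × L) = 32.6 / (0.75 × 0.6 × 60 × 6) = 0.2012 in.
Required leg w = t_e / 0.707 = 0.2846 in → use 5/16 in.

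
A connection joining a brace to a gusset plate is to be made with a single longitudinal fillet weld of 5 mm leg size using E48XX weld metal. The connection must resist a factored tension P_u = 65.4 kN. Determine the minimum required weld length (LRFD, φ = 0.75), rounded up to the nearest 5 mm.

L = 90 mm

E48XX → F_EXX = 480 MPa.
Throat t_e = 0.707 × 5 = 3.535 mm.
φr_n = 0.75 × 0.6 × 480 × 3.535 × 10⁻³ = 0.7636 kN/mm.
L_req = P_u / φr_n = 65.4 / 0.7636 = 85.65 mm total.
Round up → use L = 90 mm.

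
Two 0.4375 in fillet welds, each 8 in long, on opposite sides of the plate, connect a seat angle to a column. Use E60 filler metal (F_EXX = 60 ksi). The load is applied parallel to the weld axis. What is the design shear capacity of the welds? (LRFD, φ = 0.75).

φR_n ≈ 134 kip

Effective throat t_e = 0.707 × 0.4375 = 0.3093 in.
Total length L = 16 in; A_we = 0.3093 × 16 = 4.949 in².
F_nw = 0.6 F_EXX = 0.6 × 60 = 36 ksi.
φR_n = 0.75 × 36 × 4.949 = 133.6 kip.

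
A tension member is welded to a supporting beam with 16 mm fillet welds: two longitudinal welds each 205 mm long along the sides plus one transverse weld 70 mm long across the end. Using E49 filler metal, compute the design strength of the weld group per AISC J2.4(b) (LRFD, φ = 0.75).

E49XX → F_EXX = 490 MPa.
t_e = 0.707 × 16 = 11.31 mm.
R_nwl = 0.6 × 490 × 11.31 × 410 × 10⁻³ = 1364 kN (longitudinal, 2 welds).
R_nwt = 0.6 × 490 × 11.31 × 70 × 10⁻³ = 232.8 kN (transverse, base value).
(i) R_nwl + R_nwt = 1596 kN; (ii) 0.85 R_nwl + 1.5 R_nwt = 1508 kN.
R_n = max = 1596 kN [governs: (i)]; φR_n = 1197 kN.

φR_n ≈ 1200 kN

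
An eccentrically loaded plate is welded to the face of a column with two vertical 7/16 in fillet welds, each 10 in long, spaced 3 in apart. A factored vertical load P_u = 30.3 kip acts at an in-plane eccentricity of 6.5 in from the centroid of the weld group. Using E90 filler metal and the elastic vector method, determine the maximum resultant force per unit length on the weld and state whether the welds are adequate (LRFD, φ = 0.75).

f_max ≈ 5.49 kip/in; adequate

E90XX → F_EXX = 90 ksi.
Total weld length L_w = 20 in. Treat welds as unit-width lines.
Polar moment about centroid: J = 2[d³/12 + d(b/2)²] = 2[10³/12 + 10×1.5²] = 211.7 in³.
Direct shear f_v = P/L_w = 30.3 / 20 = 1.515 kip/in (vertical).
Torsion M = P·e = 30.3 × 6.5 = 196.95 kip·in.
Critical point at (x, y) = (1.5, 5) from centroid. f_tx = M·y/J = 4.652 kip/in; f_ty = M·x/J = 1.396 kip/in.
Resultant f_max = √[f_tx² + (f_v + f_ty)²] = √[4.652² + (1.515 + 1.396)²] = 5.488 kip/in.
Capacity per unit length: φr_n = 0.75 × 0.6 × 90 × (0.707 × 0.4375) = 12.53 kip/in.
5.488 ≤ 12.53 → adequate.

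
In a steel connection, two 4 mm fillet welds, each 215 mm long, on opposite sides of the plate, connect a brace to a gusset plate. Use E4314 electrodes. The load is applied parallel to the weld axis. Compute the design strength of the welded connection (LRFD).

φR_n ≈ 235 kN

E43XX → F_EXX = 430 MPa.
Effective throat t_e = 0.707 × 4 = 2.828 mm.
Total length L = 430 mm; A_we = 2.828 × 430 = 1216 mm².
F_nw = 0.6 F_EXX = 0.6 × 430 = 258 MPa.
φR_n = 0.75 × 258 × 1216 × 10⁻³ = 235.3 kN.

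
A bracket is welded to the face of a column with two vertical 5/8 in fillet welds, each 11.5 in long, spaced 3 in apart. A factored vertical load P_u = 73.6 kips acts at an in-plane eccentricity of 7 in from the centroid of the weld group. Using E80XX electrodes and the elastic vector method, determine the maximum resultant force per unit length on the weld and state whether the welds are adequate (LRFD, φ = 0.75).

f_max ≈ 11.3 kip/in; adequate

E80XX → F_EXX = 80 ksi.
Total weld length L_w = 23 in. Treat welds as unit-width lines.
Polar moment about centroid: J = 2[d³/12 + d(b/2)²] = 2[11.5³/12 + 11.5×1.5²] = 305.2 in³.
Direct shear f_v = P/L_w = 73.6 / 23 = 3.2 kip/in (vertical).
Torsion M = P·e = 73.6 × 7 = 515.2 kip·in.
Critical point at (x, y) = (1.5, 5.75) from centroid. f_tx = M·y/J = 9.705 kip/in; f_ty = M·x/J = 2.532 kip/in.
Resultant f_max = √[f_tx² + (f_v + f_ty)²] = √[9.705² + (3.2 + 2.532)²] = 11.27 kip/in.
Capacity per unit length: φr_n = 0.75 × 0.6 × 80 × (0.707 × 0.625) = 15.91 kip/in.
11.27 ≤ 15.91 → adequate.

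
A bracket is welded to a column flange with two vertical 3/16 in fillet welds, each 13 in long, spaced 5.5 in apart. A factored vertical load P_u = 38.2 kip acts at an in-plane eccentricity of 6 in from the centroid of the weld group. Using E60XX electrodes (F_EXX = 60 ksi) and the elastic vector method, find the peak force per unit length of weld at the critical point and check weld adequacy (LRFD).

Total weld length L_w = 26 in. Treat welds as unit-width lines.
Polar moment about centroid: J = 2[d³/12 + d(b/2)²] = 2[13³/12 + 13×2.75²] = 562.8 in³.
Direct shear f_v = P/L_w = 38.2 / 26 = 1.469 kip/in (vertical).
Torsion M = P·e = 38.2 × 6 = 229.2 kip·in.
Critical point at (x, y) = (2.75, 6.5) from centroid. f_tx = M·y/J = 2.647 kip/in; f_ty = M·x/J = 1.12 kip/in.
Resultant f_max = √[f_tx² + (f_v + f_ty)²] = √[2.647² + (1.469 + 1.12)²] = 3.703 kip/in.
Capacity per unit length: φr_n = 0.75 × 0.6 × 60 × (0.707 × 0.1875) = 3.579 kip/in.
3.703 > 3.579 → NOT adequate.

f_max ≈ 3.7 kip/in; NOT adequate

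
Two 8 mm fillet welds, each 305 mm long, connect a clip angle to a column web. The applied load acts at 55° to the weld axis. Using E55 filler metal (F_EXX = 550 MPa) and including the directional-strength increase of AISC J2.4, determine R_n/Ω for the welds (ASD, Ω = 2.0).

R_n/Ω ≈ 780 kN

t_e = 0.707 × 8 = 5.656 mm; A_we = 5.656 × 610 = 3450 mm².
Directional factor: 1.0 + 0.5 sin^1.5(55°) = 1.371.
F_nw = 0.6 × 550 × 1.371 = 452.3 MPa.
R_n/Ω = (452.3 × 3450) / 2.0 × 10⁻³ = 780.3 kN.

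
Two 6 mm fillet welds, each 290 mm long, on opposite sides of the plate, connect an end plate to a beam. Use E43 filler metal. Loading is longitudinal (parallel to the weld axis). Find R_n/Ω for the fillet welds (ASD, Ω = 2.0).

R_n/Ω ≈ 317 kN

E43XX → F_EXX = 430 MPa.
Effective throat t_e = 0.707 × 6 = 4.242 mm.
Total length L = 580 mm; A_we = 4.242 × 580 = 2460 mm².
F_nw = 0.6 F_EXX = 0.6 × 430 = 258 MPa.
R_n = 258 × 2460 × 10⁻³ = 634.8 kN; R_n/Ω = 634.8/2.0 = 317.4 kN.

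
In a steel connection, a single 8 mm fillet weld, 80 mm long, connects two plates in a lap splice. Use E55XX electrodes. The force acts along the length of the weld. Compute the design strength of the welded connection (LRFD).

E55XX → F_EXX = 550 MPa.
Effective throat t_e = 0.707 × 8 = 5.656 mm.
Total length L = 80 mm; A_we = 5.656 × 80 = 452.5 mm².
F_nw = 0.6 F_EXX = 0.6 × 550 = 330 MPa.
φR_n = 0.75 × 330 × 452.5 × 10⁻³ = 112 kN.

φR_n ≈ 112 kN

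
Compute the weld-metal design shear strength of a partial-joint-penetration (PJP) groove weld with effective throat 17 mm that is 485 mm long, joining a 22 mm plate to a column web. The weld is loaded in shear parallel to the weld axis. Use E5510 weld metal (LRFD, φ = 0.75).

φR_n ≈ 2040 kN

E55XX → F_EXX = 550 MPa.
Effective throat (given) t_e = 17 mm.
A_we = 17 × 485 = 8245 mm².
F_nw = 0.6 F_EXX = 330 MPa.
φR_n = 0.75 × 330 × 8245 × 10⁻³ = 2041 kN.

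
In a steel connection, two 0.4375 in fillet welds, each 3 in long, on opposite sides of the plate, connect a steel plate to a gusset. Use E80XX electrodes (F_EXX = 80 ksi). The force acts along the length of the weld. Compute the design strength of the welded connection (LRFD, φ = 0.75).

Effective throat t_e = 0.707 × 0.4375 = 0.3093 in.
Total length L = 6 in; A_we = 0.3093 × 6 = 1.856 in².
F_nw = 0.6 F_EXX = 0.6 × 80 = 48 ksi.
φR_n = 0.75 × 48 × 1.856 = 66.81 kip.

φR_n ≈ 66.8 kip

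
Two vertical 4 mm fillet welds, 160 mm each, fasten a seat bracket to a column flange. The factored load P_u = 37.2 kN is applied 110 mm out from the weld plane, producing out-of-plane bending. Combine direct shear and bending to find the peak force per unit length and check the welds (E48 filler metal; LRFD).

f_max ≈ 493 N/mm; adequate

E48XX → F_EXX = 480 MPa.
L_w = 2 × 160 = 320 mm; section modulus (unit throat) S = 2 × L²/6 = 8533 mm².
Direct shear f_v = P/L_w = 37.2×10³/320 = 116.2 N/mm.
Moment M = P × e = 37.2×10³ × 110 = 4092000 N·mm; bending f_b = M/S = 479.5 N/mm.
f_max = √(f_v² + f_b²) = √(116.2² + 479.5²) = 493.4 N/mm.
φr_n = 0.75 × 0.6 × 480 × (0.707 × 4) = 610.8 N/mm → adequate.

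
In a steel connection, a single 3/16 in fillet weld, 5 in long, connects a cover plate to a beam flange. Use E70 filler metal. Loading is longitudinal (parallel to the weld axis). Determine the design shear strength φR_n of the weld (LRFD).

φR_n ≈ 20.9 kip

E70XX → F_EXX = 70 ksi.
Effective throat t_e = 0.707 × 0.1875 = 0.1326 in.
Total length L = 5 in; A_we = 0.1326 × 5 = 0.6628 in².
F_nw = 0.6 F_EXX = 0.6 × 70 = 42 ksi.
φR_n = 0.75 × 42 × 0.6628 = 20.88 kip.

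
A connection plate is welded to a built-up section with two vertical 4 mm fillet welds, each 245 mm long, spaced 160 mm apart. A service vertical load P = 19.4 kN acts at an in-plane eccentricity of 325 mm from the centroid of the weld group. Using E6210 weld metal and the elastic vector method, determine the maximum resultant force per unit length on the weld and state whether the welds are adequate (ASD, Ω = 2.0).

E62XX → F_EXX = 620 MPa.
Total weld length L_w = 490 mm. Treat welds as unit-width lines.
Polar moment about centroid: J = 2[d³/12 + d(b/2)²] = 2[245³/12 + 245×80²] = 5587000 mm³.
Direct shear f_v = P/L_w = 19.4×10³ / 490 = 39.59 N/mm (vertical).
Torsion M = P·e = 19.4×10³ × 325 = 6305000 N·mm.
Critical point at (x, y) = (80, 122.5) from centroid. f_tx = M·y/J = 138.2 N/mm; f_ty = M·x/J = 90.28 N/mm.
Resultant f_max = √[f_tx² + (f_v + f_ty)²] = √[138.2² + (39.59 + 90.28)²] = 189.7 N/mm.
Capacity per unit length: r_n/Ω = (1/2.0) × 0.6 × 620 × (0.707 × 4) = 526 N/mm.
189.7 ≤ 526 → adequate.

f_max ≈ 190 N/mm; adequate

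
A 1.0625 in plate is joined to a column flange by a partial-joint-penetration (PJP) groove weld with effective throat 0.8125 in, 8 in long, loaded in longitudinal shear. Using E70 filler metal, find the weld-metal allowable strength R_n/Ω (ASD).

E70XX → F_EXX = 70 ksi.
Effective throat (given) t_e = 0.8125 in.
A_we = 0.8125 × 8 = 6.5 in².
F_nw = 0.6 F_EXX = 42 ksi.
R_n/Ω = (42 × 6.5) / 2.0 = 136.5 kips.

R_n/Ω ≈ 136 kips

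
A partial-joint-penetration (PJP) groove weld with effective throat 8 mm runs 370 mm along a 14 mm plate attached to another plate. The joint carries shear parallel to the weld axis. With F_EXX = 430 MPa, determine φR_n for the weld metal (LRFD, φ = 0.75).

Effective throat (given) t_e = 8 mm.
A_we = 8 × 370 = 2960 mm².
F_nw = 0.6 F_EXX = 258 MPa.
φR_n = 0.75 × 258 × 2960 × 10⁻³ = 572.8 kN.

φR_n ≈ 573 kN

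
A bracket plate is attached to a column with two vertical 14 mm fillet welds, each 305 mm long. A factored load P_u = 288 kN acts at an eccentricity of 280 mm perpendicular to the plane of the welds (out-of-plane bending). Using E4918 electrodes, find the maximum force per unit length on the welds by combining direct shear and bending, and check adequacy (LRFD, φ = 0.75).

E49XX → F_EXX = 490 MPa.
L_w = 2 × 305 = 610 mm; section modulus (unit throat) S = 2 × L²/6 = 31010 mm².
Direct shear f_v = P/L_w = 288×10³/610 = 472.1 N/mm.
Moment M = P × e = 288×10³ × 280 = 80640000 N·mm; bending f_b = M/S = 2601 N/mm.
f_max = √(f_v² + f_b²) = √(472.1² + 2601²) = 2643 N/mm.
φr_n = 0.75 × 0.6 × 490 × (0.707 × 14) = 2183 N/mm → NOT adequate.

f_max ≈ 2640 N/mm; NOT adequate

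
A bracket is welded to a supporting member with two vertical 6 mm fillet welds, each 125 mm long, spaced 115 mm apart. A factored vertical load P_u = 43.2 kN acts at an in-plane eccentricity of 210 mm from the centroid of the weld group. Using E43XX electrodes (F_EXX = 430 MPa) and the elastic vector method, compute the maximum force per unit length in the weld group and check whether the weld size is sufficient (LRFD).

Total weld length L_w = 250 mm. Treat welds as unit-width lines.
Polar moment about centroid: J = 2[d³/12 + d(b/2)²] = 2[125³/12 + 125×57.5²] = 1152000 mm³.
Direct shear f_v = P/L_w = 43.2×10³ / 250 = 172.8 N/mm (vertical).
Torsion M = P·e = 43.2×10³ × 210 = 9072000 N·mm.
Critical point at (x, y) = (57.5, 62.5) from centroid. f_tx = M·y/J = 492.2 N/mm; f_ty = M·x/J = 452.8 N/mm.
Resultant f_max = √[f_tx² + (f_v + f_ty)²] = √[492.2² + (172.8 + 452.8)²] = 796 N/mm.
Capacity per unit length: φr_n = 0.75 × 0.6 × 430 × (0.707 × 6) = 820.8 N/mm.
796 ≤ 820.8 → adequate.

f_max ≈ 796 N/mm; adequate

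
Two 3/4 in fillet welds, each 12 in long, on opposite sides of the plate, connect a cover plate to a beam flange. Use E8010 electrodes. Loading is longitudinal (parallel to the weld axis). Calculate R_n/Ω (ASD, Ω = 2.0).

R_n/Ω ≈ 305 kips

E80XX → F_EXX = 80 ksi.
Effective throat t_e = 0.707 × 0.75 = 0.5302 in.
Total length L = 24 in; A_we = 0.5302 × 24 = 12.73 in².
F_nw = 0.6 F_EXX = 0.6 × 80 = 48 ksi.
R_n = 48 × 12.73 = 610.8 kips; R_n/Ω = 610.8/2.0 = 305.4 kips.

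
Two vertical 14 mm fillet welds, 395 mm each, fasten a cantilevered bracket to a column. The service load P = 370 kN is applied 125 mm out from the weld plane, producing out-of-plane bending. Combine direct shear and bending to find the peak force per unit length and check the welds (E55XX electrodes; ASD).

f_max ≈ 1010 N/mm; adequate

E55XX → F_EXX = 550 MPa.
L_w = 2 × 395 = 790 mm; section modulus (unit throat) S = 2 × L²/6 = 52010 mm².
Direct shear f_v = P/L_w = 370×10³/790 = 468.4 N/mm.
Moment M = P × e = 370×10³ × 125 = 46250000 N·mm; bending f_b = M/S = 889.3 N/mm.
f_max = √(f_v² + f_b²) = √(468.4² + 889.3²) = 1005 N/mm.
r_n/Ω = (1/2.0) × 0.6 × 550 × (0.707 × 14) = 1633 N/mm → adequate.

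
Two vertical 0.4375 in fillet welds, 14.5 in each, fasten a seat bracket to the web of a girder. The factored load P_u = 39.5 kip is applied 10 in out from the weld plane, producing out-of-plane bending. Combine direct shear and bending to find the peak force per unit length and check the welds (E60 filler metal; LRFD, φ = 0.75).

f_max ≈ 5.8 kip/in; adequate

E60XX → F_EXX = 60 ksi.
L_w = 2 × 14.5 = 29 in; section modulus (unit throat) S = 2 × L²/6 = 70.08 in².
Direct shear f_v = P/L_w = 39.5/29 = 1.362 kip/in.
Moment M = P × e = 39.5 × 10 = 395 kip·in; bending f_b = M/S = 5.636 kip/in.
f_max = √(f_v² + f_b²) = √(1.362² + 5.636²) = 5.798 kip/in.
φr_n = 0.75 × 0.6 × 60 × (0.707 × 0.4375) = 8.351 kip/in → adequate.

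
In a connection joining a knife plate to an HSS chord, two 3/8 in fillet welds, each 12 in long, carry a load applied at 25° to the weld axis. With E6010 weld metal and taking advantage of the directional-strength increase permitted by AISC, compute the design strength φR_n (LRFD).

E60XX → F_EXX = 60 ksi.
t_e = 0.707 × 0.375 = 0.2651 in; A_we = 0.2651 × 24 = 6.363 in².
Directional factor: 1.0 + 0.5 sin^1.5(25°) = 1.137.
F_nw = 0.6 × 60 × 1.137 = 40.95 ksi.
φR_n = 0.75 × 40.95 × 6.363 = 195.4 kip.

φR_n ≈ 195 kip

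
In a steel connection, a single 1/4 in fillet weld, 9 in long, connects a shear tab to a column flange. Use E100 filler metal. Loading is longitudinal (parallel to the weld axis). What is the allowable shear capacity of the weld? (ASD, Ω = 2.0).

E100XX → F_EXX = 100 ksi.
Effective throat t_e = 0.707 × 0.25 = 0.1767 in.
Total length L = 9 in; A_we = 0.1767 × 9 = 1.591 in².
F_nw = 0.6 F_EXX = 0.6 × 100 = 60 ksi.
R_n = 60 × 1.591 = 95.44 kip; R_n/Ω = 95.44/2.0 = 47.72 kip.

R_n/Ω ≈ 47.7 kip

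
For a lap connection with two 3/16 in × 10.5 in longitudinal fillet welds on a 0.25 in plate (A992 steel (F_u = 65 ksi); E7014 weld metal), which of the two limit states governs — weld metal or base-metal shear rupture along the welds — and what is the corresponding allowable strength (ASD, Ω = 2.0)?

R_n/Ω ≈ 58.5 kips (weld metal governs)

E70XX → F_EXX = 70 ksi.
t_e = 0.707 × 0.1875 = 0.1326 in; L = 21 in.
Weld metal: R_n/Ω = (1/2.0) × 0.6 × 70 × 0.1326 × 21 = 58.46 kips.
Base metal (shear rupture): R_n/Ω = (1/2.0) × 0.6 × 65 × 0.25 × 21 = 102.4 kips.
Governing: weld metal.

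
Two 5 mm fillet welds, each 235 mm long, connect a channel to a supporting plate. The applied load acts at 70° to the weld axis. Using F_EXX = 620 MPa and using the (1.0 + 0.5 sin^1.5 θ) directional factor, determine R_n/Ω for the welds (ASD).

t_e = 0.707 × 5 = 3.535 mm; A_we = 3.535 × 470 = 1661 mm².
Directional factor: 1.0 + 0.5 sin^1.5(70°) = 1.455.
F_nw = 0.6 × 620 × 1.455 = 541.4 MPa.
R_n/Ω = (541.4 × 1661) / 2.0 × 10⁻³ = 449.8 kN.

R_n/Ω ≈ 450 kN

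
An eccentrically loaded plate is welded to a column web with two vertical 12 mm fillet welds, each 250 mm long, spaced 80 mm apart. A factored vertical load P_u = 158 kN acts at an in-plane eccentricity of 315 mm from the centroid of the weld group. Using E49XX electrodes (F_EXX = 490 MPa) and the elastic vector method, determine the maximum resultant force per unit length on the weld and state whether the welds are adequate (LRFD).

Total weld length L_w = 500 mm. Treat welds as unit-width lines.
Polar moment about centroid: J = 2[d³/12 + d(b/2)²] = 2[250³/12 + 250×40²] = 3404000 mm³.
Direct shear f_v = P/L_w = 158×10³ / 500 = 316 N/mm (vertical).
Torsion M = P·e = 158×10³ × 315 = 49770000 N·mm.
Critical point at (x, y) = (40, 125) from centroid. f_tx = M·y/J = 1828 N/mm; f_ty = M·x/J = 584.8 N/mm.
Resultant f_max = √[f_tx² + (f_v + f_ty)²] = √[1828² + (316 + 584.8)²] = 2037 N/mm.
Capacity per unit length: φr_n = 0.75 × 0.6 × 490 × (0.707 × 12) = 1871 N/mm.
2037 > 1871 → NOT adequate.

f_max ≈ 2040 N/mm; NOT adequate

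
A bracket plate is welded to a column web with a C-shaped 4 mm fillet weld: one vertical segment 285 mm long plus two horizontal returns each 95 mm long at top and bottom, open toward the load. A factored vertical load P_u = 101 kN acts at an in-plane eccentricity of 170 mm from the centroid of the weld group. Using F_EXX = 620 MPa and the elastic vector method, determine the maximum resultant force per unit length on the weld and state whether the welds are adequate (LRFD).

f_max ≈ 579 N/mm; adequate

Total weld length L_w = 475 mm. Treat welds as unit-width lines.
Centroid: x̄ = 2×95×47.5 / 475 = 19 mm from the vertical weld.
Polar moment about centroid: J = I_x + I_y = [285³/12 + 2×95×142.5²] + [285×19² + 2(95³/12 + 95×28.5²)] = 6187000 mm³.
Direct shear f_v = P/L_w = 101×10³ / 475 = 212.6 N/mm (vertical).
Torsion M = P·e = 101×10³ × 170 = 17170000 N·mm.
Critical point at (x, y) = (76, 142.5) from centroid. f_tx = M·y/J = 395.4 N/mm; f_ty = M·x/J = 210.9 N/mm.
Resultant f_max = √[f_tx² + (f_v + f_ty)²] = √[395.4² + (212.6 + 210.9)²] = 579.4 N/mm.
Capacity per unit length: φr_n = 0.75 × 0.6 × 620 × (0.707 × 4) = 789 N/mm.
579.4 ≤ 789 → adequate.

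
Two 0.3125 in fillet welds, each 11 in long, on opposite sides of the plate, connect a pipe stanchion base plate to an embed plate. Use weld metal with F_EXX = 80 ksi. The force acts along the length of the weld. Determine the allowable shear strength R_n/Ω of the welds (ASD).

R_n/Ω ≈ 117 kip

Effective throat t_e = 0.707 × 0.3125 = 0.2209 in.
Total length L = 22 in; A_we = 0.2209 × 22 = 4.861 in².
F_nw = 0.6 F_EXX = 0.6 × 80 = 48 ksi.
R_n = 48 × 4.861 = 233.3 kip; R_n/Ω = 233.3/2.0 = 116.7 kip.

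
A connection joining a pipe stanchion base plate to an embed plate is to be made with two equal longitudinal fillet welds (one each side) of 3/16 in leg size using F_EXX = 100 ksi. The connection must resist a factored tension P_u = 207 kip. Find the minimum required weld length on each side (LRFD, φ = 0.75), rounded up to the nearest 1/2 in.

Throat t_e = 0.707 × 0.1875 = 0.1326 in.
φr_n = 0.75 × 0.6 × 100 × 0.1326 = 5.965 kip/in.
L_req = P_u / φr_n = 207 / 5.965 = 34.7 in total.
Per side: 34.7 / 2 = 17.35 in.
Round up → use L = 17.5 in on each side.

L = 17.5 in on each side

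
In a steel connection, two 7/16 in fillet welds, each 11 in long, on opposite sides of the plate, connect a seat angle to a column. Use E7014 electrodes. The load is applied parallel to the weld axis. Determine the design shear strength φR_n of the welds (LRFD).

E70XX → F_EXX = 70 ksi.
Effective throat t_e = 0.707 × 0.4375 = 0.3093 in.
Total length L = 22 in; A_we = 0.3093 × 22 = 6.805 in².
F_nw = 0.6 F_EXX = 0.6 × 70 = 42 ksi.
φR_n = 0.75 × 42 × 6.805 = 214.4 kip.

φR_n ≈ 214 kip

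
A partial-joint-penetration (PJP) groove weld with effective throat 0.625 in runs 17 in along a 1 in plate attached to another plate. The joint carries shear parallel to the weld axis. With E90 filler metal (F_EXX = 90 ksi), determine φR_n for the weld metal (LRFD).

Effective throat (given) t_e = 0.625 in.
A_we = 0.625 × 17 = 10.62 in².
F_nw = 0.6 F_EXX = 54 ksi.
φR_n = 0.75 × 54 × 10.62 = 430.3 kip.

φR_n ≈ 430 kip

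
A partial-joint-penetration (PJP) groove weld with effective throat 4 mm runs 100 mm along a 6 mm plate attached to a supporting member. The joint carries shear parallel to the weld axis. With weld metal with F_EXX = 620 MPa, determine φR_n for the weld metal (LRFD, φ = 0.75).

Effective throat (given) t_e = 4 mm.
A_we = 4 × 100 = 400 mm².
F_nw = 0.6 F_EXX = 372 MPa.
φR_n = 0.75 × 372 × 400 × 10⁻³ = 111.6 kN.

φR_n ≈ 112 kN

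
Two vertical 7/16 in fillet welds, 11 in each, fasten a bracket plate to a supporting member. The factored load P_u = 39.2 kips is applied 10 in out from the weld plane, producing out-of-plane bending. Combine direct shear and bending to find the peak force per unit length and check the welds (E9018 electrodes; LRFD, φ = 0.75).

f_max ≈ 9.88 kip/in; adequate

E90XX → F_EXX = 90 ksi.
L_w = 2 × 11 = 22 in; section modulus (unit throat) S = 2 × L²/6 = 40.33 in².
Direct shear f_v = P/L_w = 39.2/22 = 1.782 kip/in.
Moment M = P × e = 39.2 × 10 = 392 kip·in; bending f_b = M/S = 9.719 kip/in.
f_max = √(f_v² + f_b²) = √(1.782² + 9.719²) = 9.881 kip/in.
φr_n = 0.75 × 0.6 × 90 × (0.707 × 0.4375) = 12.53 kip/in → adequate.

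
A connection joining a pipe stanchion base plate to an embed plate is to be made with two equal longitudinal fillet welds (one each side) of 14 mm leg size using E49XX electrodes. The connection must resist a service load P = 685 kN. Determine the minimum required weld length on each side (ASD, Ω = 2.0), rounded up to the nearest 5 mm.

L = 240 mm on each side

E49XX → F_EXX = 490 MPa.
Throat t_e = 0.707 × 14 = 9.898 mm.
r_n/Ω = (0.6 × 490 × 9.898) / 2.0 = 1455 N/mm = 1.455 kN/mm.
L_req = P / (r_n/Ω) = 685 / 1.455 = 470.8 mm total.
Per side: 470.8 / 2 = 235.4 mm.
Round up → use L = 240 mm on each side.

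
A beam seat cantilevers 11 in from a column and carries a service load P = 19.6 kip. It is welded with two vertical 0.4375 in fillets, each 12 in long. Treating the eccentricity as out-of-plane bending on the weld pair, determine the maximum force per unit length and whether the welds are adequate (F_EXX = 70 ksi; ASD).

f_max ≈ 4.57 kip/in; adequate

L_w = 2 × 12 = 24 in; section modulus (unit throat) S = 2 × L²/6 = 48 in².
Direct shear f_v = P/L_w = 19.6/24 = 0.8167 kip/in.
Moment M = P × e = 19.6 × 11 = 215.6 kip·in; bending f_b = M/S = 4.492 kip/in.
f_max = √(f_v² + f_b²) = √(0.8167² + 4.492²) = 4.565 kip/in.
r_n/Ω = (1/2.0) × 0.6 × 70 × (0.707 × 0.4375) = 6.496 kip/in → adequate.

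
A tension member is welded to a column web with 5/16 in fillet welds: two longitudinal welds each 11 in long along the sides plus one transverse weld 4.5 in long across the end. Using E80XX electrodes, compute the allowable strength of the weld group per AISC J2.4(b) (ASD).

E80XX → F_EXX = 80 ksi.
t_e = 0.707 × 0.3125 = 0.2209 in.
R_nwl = 0.6 × 80 × 0.2209 × 22 = 233.3 kips (longitudinal, 2 welds).
R_nwt = 0.6 × 80 × 0.2209 × 4.5 = 47.72 kips (transverse, base value).
(i) R_nwl + R_nwt = 281 kips; (ii) 0.85 R_nwl + 1.5 R_nwt = 269.9 kips.
R_n = max = 281 kips [governs: (i)]; R_n/Ω = 140.5 kips.

R_n/Ω ≈ 141 kips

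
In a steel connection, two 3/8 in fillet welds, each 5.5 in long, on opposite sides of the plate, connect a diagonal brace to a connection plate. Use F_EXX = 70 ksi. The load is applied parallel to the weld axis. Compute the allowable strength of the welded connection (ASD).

R_n/Ω ≈ 61.2 kip

Effective throat t_e = 0.707 × 0.375 = 0.2651 in.
Total length L = 11 in; A_we = 0.2651 × 11 = 2.916 in².
F_nw = 0.6 F_EXX = 0.6 × 70 = 42 ksi.
R_n = 42 × 2.916 = 122.5 kip; R_n/Ω = 122.5/2.0 = 61.24 kip.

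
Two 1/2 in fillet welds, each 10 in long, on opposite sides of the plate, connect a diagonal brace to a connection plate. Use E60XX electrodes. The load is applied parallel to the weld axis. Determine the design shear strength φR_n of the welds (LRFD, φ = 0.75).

E60XX → F_EXX = 60 ksi.
Effective throat t_e = 0.707 × 0.5 = 0.3535 in.
Total length L = 20 in; A_we = 0.3535 × 20 = 7.07 in².
F_nw = 0.6 F_EXX = 0.6 × 60 = 36 ksi.
φR_n = 0.75 × 36 × 7.07 = 190.9 kips.

φR_n ≈ 191 kips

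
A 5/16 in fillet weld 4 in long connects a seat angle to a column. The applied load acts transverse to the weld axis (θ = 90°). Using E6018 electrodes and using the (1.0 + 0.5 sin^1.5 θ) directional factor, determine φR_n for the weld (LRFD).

E60XX → F_EXX = 60 ksi.
t_e = 0.707 × 0.3125 = 0.2209 in; A_we = 0.2209 × 4 = 0.8837 in².
Directional factor: 1.0 + 0.5 sin^1.5(90°) = 1.5.
F_nw = 0.6 × 60 × 1.5 = 54 ksi.
φR_n = 0.75 × 54 × 0.8837 = 35.79 kips.

φR_n ≈ 35.8 kips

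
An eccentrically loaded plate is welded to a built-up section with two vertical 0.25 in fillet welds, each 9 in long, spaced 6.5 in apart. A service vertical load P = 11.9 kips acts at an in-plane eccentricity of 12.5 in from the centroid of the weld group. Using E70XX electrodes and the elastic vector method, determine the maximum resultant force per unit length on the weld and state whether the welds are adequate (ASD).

f_max ≈ 3.08 kip/in; adequate

E70XX → F_EXX = 70 ksi.
Total weld length L_w = 18 in. Treat welds as unit-width lines.
Polar moment about centroid: J = 2[d³/12 + d(b/2)²] = 2[9³/12 + 9×3.25²] = 311.6 in³.
Direct shear f_v = P/L_w = 11.9 / 18 = 0.6611 kip/in (vertical).
Torsion M = P·e = 11.9 × 12.5 = 148.75 kip·in.
Critical point at (x, y) = (3.25, 4.5) from centroid. f_tx = M·y/J = 2.148 kip/in; f_ty = M·x/J = 1.551 kip/in.
Resultant f_max = √[f_tx² + (f_v + f_ty)²] = √[2.148² + (0.6611 + 1.551)²] = 3.084 kip/in.
Capacity per unit length: r_n/Ω = (1/2.0) × 0.6 × 70 × (0.707 × 0.25) = 3.712 kip/in.
3.084 ≤ 3.712 → adequate.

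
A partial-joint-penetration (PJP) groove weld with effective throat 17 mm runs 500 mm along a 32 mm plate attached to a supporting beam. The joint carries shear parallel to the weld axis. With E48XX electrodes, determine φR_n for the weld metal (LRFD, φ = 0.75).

φR_n ≈ 1840 kN

E48XX → F_EXX = 480 MPa.
Effective throat (given) t_e = 17 mm.
A_we = 17 × 500 = 8500 mm².
F_nw = 0.6 F_EXX = 288 MPa.
φR_n = 0.75 × 288 × 8500 × 10⁻³ = 1836 kN.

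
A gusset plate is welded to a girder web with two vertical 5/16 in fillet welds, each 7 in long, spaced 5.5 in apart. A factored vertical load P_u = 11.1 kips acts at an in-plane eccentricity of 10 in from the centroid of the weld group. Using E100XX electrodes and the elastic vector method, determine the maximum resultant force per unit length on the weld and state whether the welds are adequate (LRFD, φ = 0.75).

f_max ≈ 3.57 kip/in; adequate

E100XX → F_EXX = 100 ksi.
Total weld length L_w = 14 in. Treat welds as unit-width lines.
Polar moment about centroid: J = 2[d³/12 + d(b/2)²] = 2[7³/12 + 7×2.75²] = 163 in³.
Direct shear f_v = P/L_w = 11.1 / 14 = 0.7929 kip/in (vertical).
Torsion M = P·e = 11.1 × 10 = 111 kip·in.
Critical point at (x, y) = (2.75, 3.5) from centroid. f_tx = M·y/J = 2.383 kip/in; f_ty = M·x/J = 1.872 kip/in.
Resultant f_max = √[f_tx² + (f_v + f_ty)²] = √[2.383² + (0.7929 + 1.872)²] = 3.575 kip/in.
Capacity per unit length: φr_n = 0.75 × 0.6 × 100 × (0.707 × 0.3125) = 9.942 kip/in.
3.575 ≤ 9.942 → adequate.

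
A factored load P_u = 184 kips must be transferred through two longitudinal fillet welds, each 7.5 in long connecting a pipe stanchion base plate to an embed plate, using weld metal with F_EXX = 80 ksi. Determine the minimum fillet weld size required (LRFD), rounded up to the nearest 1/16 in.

w = 1/2 in

Total weld length L = 15 in.
Required throat t_e = P_u / (φ × 0.6 F_EXX × L) = 184 / (0.75 × 0.6 × 80 × 15) = 0.3407 in.
Required leg w = t_e / 0.707 = 0.482 in → use 1/2 in.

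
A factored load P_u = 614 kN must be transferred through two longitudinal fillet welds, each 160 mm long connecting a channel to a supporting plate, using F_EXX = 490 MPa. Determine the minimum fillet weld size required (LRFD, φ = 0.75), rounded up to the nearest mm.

Total weld length L = 320 mm.
Required throat t_e = P_u / (φ × 0.6 F_EXX × L) = 614 / (0.75 × 0.6 × 490 × 320 × 10⁻³) = 8.702 mm.
Required leg w = t_e / 0.707 = 12.31 mm → use 13 mm.

w = 13 mm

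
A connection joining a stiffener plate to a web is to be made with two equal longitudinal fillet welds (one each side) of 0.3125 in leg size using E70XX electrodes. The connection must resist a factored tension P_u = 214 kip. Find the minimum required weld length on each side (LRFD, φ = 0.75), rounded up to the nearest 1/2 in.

L = 15.5 in on each side

E70XX → F_EXX = 70 ksi.
Throat t_e = 0.707 × 0.3125 = 0.2209 in.
φr_n = 0.75 × 0.6 × 70 × 0.2209 = 6.96 kip/in.
L_req = P_u / φr_n = 214 / 6.96 = 30.75 in total.
Per side: 30.75 / 2 = 15.37 in.
Round up → use L = 15.5 in on each side.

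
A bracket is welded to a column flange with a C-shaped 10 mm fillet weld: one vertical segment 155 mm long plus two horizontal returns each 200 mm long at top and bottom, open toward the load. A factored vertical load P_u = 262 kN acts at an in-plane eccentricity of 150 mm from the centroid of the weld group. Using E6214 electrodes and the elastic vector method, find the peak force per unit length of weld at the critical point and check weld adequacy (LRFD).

f_max ≈ 1560 N/mm; adequate

E62XX → F_EXX = 620 MPa.
Total weld length L_w = 555 mm. Treat welds as unit-width lines.
Centroid: x̄ = 2×200×100 / 555 = 72.07 mm from the vertical weld.
Polar moment about centroid: J = I_x + I_y = [155³/12 + 2×200×77.5²] + [155×72.07² + 2(200³/12 + 200×27.93²)] = 5163000 mm³.
Direct shear f_v = P/L_w = 262×10³ / 555 = 472.1 N/mm (vertical).
Torsion M = P·e = 262×10³ × 150 = 39300000 N·mm.
Critical point at (x, y) = (127.9, 77.5) from centroid. f_tx = M·y/J = 589.9 N/mm; f_ty = M·x/J = 973.7 N/mm.
Resultant f_max = √[f_tx² + (f_v + f_ty)²] = √[589.9² + (472.1 + 973.7)²] = 1561 N/mm.
Capacity per unit length: φr_n = 0.75 × 0.6 × 620 × (0.707 × 10) = 1973 N/mm.
1561 ≤ 1973 → adequate.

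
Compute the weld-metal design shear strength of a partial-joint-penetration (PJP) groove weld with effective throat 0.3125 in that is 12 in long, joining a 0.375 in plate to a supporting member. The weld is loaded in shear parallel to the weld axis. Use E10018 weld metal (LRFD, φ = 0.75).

E100XX → F_EXX = 100 ksi.
Effective throat (given) t_e = 0.3125 in.
A_we = 0.3125 × 12 = 3.75 in².
F_nw = 0.6 F_EXX = 60 ksi.
φR_n = 0.75 × 60 × 3.75 = 168.8 kips.

φR_n ≈ 169 kips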